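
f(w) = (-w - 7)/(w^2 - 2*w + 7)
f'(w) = (2 - 2*w)*(-w - 7)/(w^2 - 2*w + 7)^2 - 1/(w^2 - 2*w + 7) = (-w^2 + 2*w + 2*(w - 1)*(w + 7) - 7)/(w^2 - 2*w + 7)^2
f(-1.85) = -0.36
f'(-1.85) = -0.22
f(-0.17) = -0.93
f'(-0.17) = -0.43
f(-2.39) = -0.26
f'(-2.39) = -0.16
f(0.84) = -1.30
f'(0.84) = -0.24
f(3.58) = -0.84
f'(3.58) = 0.26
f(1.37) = -1.36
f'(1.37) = 0.00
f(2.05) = -1.27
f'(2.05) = 0.24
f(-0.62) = -0.74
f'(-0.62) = -0.39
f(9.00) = -0.23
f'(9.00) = 0.04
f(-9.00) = 0.02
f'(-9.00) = -0.00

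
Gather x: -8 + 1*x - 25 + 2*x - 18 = 3*x - 51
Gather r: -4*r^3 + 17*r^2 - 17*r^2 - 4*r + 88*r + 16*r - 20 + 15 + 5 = -4*r^3 + 100*r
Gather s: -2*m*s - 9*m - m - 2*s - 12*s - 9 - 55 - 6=-10*m + s*(-2*m - 14) - 70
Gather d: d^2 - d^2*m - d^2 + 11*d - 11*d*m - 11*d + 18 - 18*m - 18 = -d^2*m - 11*d*m - 18*m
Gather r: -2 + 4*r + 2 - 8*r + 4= 4 - 4*r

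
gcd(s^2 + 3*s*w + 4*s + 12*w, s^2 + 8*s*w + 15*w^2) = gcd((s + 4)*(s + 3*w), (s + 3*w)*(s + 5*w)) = s + 3*w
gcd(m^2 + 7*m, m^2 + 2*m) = m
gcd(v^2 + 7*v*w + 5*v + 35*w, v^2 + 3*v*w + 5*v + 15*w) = v + 5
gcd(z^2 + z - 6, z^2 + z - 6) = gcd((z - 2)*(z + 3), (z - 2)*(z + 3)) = z^2 + z - 6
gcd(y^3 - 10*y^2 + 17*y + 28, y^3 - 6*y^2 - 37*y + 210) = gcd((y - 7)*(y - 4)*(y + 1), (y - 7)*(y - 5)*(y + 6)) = y - 7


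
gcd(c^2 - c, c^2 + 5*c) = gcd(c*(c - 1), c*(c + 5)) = c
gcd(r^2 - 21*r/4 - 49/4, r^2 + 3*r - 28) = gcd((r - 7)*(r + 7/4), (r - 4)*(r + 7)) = 1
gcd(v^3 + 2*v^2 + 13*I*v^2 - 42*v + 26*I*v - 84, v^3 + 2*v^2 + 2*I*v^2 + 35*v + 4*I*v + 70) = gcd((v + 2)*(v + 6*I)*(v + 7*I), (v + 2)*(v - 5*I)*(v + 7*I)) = v^2 + v*(2 + 7*I) + 14*I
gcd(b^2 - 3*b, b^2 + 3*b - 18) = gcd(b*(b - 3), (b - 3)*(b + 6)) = b - 3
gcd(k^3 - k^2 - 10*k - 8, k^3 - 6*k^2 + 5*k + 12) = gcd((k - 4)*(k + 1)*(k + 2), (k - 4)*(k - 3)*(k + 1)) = k^2 - 3*k - 4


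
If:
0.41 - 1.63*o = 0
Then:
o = 0.25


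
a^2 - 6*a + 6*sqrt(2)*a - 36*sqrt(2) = (a - 6)*(a + 6*sqrt(2))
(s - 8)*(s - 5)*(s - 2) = s^3 - 15*s^2 + 66*s - 80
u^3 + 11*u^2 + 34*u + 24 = (u + 1)*(u + 4)*(u + 6)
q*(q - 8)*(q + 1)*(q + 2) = q^4 - 5*q^3 - 22*q^2 - 16*q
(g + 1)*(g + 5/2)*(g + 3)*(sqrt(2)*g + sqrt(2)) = sqrt(2)*g^4 + 15*sqrt(2)*g^3/2 + 39*sqrt(2)*g^2/2 + 41*sqrt(2)*g/2 + 15*sqrt(2)/2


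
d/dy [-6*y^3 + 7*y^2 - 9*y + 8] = -18*y^2 + 14*y - 9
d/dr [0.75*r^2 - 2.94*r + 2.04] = 1.5*r - 2.94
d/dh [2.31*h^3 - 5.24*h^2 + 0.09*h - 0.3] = 6.93*h^2 - 10.48*h + 0.09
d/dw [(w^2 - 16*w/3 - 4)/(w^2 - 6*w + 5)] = 2*(-w^2 + 27*w - 76)/(3*(w^4 - 12*w^3 + 46*w^2 - 60*w + 25))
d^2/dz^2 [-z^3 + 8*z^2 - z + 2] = 16 - 6*z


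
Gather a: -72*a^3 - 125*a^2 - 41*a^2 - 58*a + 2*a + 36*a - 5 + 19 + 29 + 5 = -72*a^3 - 166*a^2 - 20*a + 48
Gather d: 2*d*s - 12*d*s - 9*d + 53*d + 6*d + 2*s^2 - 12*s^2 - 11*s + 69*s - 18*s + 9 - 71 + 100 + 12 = d*(50 - 10*s) - 10*s^2 + 40*s + 50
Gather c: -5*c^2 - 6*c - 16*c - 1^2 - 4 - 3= -5*c^2 - 22*c - 8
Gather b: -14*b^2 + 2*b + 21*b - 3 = -14*b^2 + 23*b - 3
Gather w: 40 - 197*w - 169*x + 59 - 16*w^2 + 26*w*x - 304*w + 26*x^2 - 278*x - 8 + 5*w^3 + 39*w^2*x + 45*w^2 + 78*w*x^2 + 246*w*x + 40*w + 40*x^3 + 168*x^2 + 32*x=5*w^3 + w^2*(39*x + 29) + w*(78*x^2 + 272*x - 461) + 40*x^3 + 194*x^2 - 415*x + 91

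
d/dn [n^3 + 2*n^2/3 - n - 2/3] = 3*n^2 + 4*n/3 - 1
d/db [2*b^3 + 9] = 6*b^2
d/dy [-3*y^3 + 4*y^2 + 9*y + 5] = -9*y^2 + 8*y + 9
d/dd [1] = 0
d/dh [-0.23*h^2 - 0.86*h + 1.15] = -0.46*h - 0.86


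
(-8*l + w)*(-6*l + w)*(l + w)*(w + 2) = 48*l^3*w + 96*l^3 + 34*l^2*w^2 + 68*l^2*w - 13*l*w^3 - 26*l*w^2 + w^4 + 2*w^3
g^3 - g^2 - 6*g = g*(g - 3)*(g + 2)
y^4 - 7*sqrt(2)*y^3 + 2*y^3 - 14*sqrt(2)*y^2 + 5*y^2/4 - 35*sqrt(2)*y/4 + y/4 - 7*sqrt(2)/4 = (y + 1/2)^2*(y + 1)*(y - 7*sqrt(2))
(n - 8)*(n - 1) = n^2 - 9*n + 8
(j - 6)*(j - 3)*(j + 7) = j^3 - 2*j^2 - 45*j + 126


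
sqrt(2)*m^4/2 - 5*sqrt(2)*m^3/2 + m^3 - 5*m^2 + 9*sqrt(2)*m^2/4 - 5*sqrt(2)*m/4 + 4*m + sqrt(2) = (m - 4)*(m - 1)*(m + sqrt(2)/2)*(sqrt(2)*m/2 + 1/2)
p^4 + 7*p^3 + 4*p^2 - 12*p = p*(p - 1)*(p + 2)*(p + 6)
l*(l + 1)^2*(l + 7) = l^4 + 9*l^3 + 15*l^2 + 7*l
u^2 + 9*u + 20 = (u + 4)*(u + 5)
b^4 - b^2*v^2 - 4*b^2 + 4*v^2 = (b - 2)*(b + 2)*(b - v)*(b + v)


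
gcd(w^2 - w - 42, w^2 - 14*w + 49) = w - 7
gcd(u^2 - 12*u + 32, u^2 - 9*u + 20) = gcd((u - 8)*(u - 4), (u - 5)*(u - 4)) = u - 4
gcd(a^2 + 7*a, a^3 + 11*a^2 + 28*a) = a^2 + 7*a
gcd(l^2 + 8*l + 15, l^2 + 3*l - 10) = l + 5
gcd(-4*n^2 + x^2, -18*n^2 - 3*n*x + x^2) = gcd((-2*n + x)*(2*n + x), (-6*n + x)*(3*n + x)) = 1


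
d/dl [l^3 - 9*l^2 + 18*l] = 3*l^2 - 18*l + 18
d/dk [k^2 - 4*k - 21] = 2*k - 4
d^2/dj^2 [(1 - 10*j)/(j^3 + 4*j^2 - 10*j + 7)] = 2*(-(10*j - 1)*(3*j^2 + 8*j - 10)^2 + (30*j^2 + 80*j + (3*j + 4)*(10*j - 1) - 100)*(j^3 + 4*j^2 - 10*j + 7))/(j^3 + 4*j^2 - 10*j + 7)^3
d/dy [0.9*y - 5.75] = 0.900000000000000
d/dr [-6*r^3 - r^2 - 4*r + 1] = -18*r^2 - 2*r - 4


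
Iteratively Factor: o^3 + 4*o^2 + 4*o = (o + 2)*(o^2 + 2*o) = o*(o + 2)*(o + 2)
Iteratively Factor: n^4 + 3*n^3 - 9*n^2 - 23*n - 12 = (n + 1)*(n^3 + 2*n^2 - 11*n - 12) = (n + 1)^2*(n^2 + n - 12) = (n - 3)*(n + 1)^2*(n + 4)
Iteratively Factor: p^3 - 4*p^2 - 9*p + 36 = (p - 4)*(p^2 - 9) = (p - 4)*(p + 3)*(p - 3)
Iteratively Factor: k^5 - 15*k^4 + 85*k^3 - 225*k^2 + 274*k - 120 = (k - 4)*(k^4 - 11*k^3 + 41*k^2 - 61*k + 30) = (k - 5)*(k - 4)*(k^3 - 6*k^2 + 11*k - 6) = (k - 5)*(k - 4)*(k - 2)*(k^2 - 4*k + 3) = (k - 5)*(k - 4)*(k - 3)*(k - 2)*(k - 1)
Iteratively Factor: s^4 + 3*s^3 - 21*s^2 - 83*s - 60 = (s + 4)*(s^3 - s^2 - 17*s - 15) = (s - 5)*(s + 4)*(s^2 + 4*s + 3) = (s - 5)*(s + 3)*(s + 4)*(s + 1)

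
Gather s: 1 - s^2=1 - s^2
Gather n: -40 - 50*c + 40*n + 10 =-50*c + 40*n - 30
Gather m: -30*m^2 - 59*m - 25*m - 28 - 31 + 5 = -30*m^2 - 84*m - 54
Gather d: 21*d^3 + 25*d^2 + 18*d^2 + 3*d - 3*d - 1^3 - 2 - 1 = 21*d^3 + 43*d^2 - 4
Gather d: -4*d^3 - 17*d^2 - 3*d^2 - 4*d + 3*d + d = -4*d^3 - 20*d^2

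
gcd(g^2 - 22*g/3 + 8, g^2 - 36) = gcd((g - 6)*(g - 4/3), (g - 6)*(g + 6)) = g - 6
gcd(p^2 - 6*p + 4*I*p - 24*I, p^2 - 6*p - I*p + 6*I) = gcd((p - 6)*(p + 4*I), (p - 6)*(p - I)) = p - 6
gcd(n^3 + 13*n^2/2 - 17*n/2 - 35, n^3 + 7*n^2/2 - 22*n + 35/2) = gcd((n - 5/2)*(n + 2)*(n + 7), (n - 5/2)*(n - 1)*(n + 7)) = n^2 + 9*n/2 - 35/2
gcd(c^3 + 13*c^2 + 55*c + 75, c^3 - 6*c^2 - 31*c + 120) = c + 5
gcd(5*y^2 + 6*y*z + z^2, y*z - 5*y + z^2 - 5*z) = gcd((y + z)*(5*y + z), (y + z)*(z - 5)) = y + z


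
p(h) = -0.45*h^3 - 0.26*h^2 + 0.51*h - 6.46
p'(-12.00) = -187.65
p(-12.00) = 727.58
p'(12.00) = -200.13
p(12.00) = -815.38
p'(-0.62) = 0.31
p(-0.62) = -6.77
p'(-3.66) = -15.67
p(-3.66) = 10.25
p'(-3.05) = -10.46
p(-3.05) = 2.33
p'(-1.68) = -2.43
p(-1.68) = -5.92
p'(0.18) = 0.37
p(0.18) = -6.38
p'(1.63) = -3.92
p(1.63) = -8.27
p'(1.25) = -2.25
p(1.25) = -7.11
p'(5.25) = -39.43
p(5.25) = -76.07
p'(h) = -1.35*h^2 - 0.52*h + 0.51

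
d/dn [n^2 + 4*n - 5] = 2*n + 4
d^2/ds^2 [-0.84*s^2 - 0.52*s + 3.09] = -1.68000000000000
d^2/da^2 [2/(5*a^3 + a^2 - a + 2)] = 4*(-(15*a + 1)*(5*a^3 + a^2 - a + 2) + (15*a^2 + 2*a - 1)^2)/(5*a^3 + a^2 - a + 2)^3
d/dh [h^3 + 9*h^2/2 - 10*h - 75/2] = 3*h^2 + 9*h - 10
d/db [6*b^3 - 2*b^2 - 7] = 2*b*(9*b - 2)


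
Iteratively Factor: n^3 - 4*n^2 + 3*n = (n)*(n^2 - 4*n + 3) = n*(n - 3)*(n - 1)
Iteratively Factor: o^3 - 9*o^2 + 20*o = (o)*(o^2 - 9*o + 20) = o*(o - 4)*(o - 5)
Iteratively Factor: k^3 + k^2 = (k)*(k^2 + k) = k^2*(k + 1)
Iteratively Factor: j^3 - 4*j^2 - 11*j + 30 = (j - 5)*(j^2 + j - 6) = (j - 5)*(j - 2)*(j + 3)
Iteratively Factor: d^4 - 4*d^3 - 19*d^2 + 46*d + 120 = (d + 2)*(d^3 - 6*d^2 - 7*d + 60) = (d + 2)*(d + 3)*(d^2 - 9*d + 20) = (d - 4)*(d + 2)*(d + 3)*(d - 5)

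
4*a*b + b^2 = b*(4*a + b)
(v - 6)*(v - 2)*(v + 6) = v^3 - 2*v^2 - 36*v + 72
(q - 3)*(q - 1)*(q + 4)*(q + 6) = q^4 + 6*q^3 - 13*q^2 - 66*q + 72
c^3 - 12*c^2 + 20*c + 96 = (c - 8)*(c - 6)*(c + 2)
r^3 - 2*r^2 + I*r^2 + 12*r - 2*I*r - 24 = (r - 2)*(r - 3*I)*(r + 4*I)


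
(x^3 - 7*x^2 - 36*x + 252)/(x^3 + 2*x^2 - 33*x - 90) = (x^2 - x - 42)/(x^2 + 8*x + 15)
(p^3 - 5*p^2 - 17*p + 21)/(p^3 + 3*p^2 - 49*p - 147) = (p - 1)/(p + 7)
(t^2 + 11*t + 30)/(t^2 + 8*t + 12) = (t + 5)/(t + 2)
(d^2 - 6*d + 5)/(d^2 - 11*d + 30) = (d - 1)/(d - 6)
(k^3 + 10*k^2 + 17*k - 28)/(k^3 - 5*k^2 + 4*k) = (k^2 + 11*k + 28)/(k*(k - 4))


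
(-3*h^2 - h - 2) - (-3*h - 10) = -3*h^2 + 2*h + 8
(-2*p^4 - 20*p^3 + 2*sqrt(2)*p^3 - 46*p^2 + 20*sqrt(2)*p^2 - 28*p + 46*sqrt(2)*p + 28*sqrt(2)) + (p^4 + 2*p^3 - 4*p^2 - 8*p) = -p^4 - 18*p^3 + 2*sqrt(2)*p^3 - 50*p^2 + 20*sqrt(2)*p^2 - 36*p + 46*sqrt(2)*p + 28*sqrt(2)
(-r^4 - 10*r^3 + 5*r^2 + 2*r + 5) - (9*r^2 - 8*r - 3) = -r^4 - 10*r^3 - 4*r^2 + 10*r + 8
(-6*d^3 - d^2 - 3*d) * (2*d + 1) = -12*d^4 - 8*d^3 - 7*d^2 - 3*d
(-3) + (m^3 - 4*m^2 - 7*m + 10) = m^3 - 4*m^2 - 7*m + 7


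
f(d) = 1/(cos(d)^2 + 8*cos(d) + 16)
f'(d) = (2*sin(d)*cos(d) + 8*sin(d))/(cos(d)^2 + 8*cos(d) + 16)^2 = 2*sin(d)/(cos(d) + 4)^3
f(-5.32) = 0.05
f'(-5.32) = 0.02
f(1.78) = 0.07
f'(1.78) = 0.04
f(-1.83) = 0.07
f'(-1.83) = -0.04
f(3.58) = 0.10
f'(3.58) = -0.03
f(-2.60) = 0.10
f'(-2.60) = -0.03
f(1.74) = 0.07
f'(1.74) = 0.04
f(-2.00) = 0.08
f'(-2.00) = -0.04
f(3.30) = 0.11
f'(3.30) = -0.01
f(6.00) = 0.04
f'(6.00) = 0.00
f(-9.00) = 0.10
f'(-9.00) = -0.03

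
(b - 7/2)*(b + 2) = b^2 - 3*b/2 - 7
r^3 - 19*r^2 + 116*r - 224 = (r - 8)*(r - 7)*(r - 4)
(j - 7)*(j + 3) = j^2 - 4*j - 21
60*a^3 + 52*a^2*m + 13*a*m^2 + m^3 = (2*a + m)*(5*a + m)*(6*a + m)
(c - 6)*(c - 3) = c^2 - 9*c + 18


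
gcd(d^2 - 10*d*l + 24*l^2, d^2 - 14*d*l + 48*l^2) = d - 6*l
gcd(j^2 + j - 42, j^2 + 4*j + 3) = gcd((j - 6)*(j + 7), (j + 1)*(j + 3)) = 1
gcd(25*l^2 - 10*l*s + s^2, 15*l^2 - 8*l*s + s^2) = -5*l + s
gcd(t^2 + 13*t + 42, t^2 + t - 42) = t + 7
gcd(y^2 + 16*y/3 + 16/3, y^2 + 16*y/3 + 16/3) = y^2 + 16*y/3 + 16/3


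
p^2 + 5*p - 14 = (p - 2)*(p + 7)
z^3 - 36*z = z*(z - 6)*(z + 6)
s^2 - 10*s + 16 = (s - 8)*(s - 2)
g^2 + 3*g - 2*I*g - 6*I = (g + 3)*(g - 2*I)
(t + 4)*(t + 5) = t^2 + 9*t + 20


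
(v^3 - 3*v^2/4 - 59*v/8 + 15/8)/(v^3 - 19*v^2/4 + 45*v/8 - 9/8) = (2*v + 5)/(2*v - 3)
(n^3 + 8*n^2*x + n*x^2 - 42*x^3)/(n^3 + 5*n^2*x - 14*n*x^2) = (n + 3*x)/n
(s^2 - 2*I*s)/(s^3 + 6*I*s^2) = (s - 2*I)/(s*(s + 6*I))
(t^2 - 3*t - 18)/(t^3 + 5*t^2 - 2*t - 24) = (t - 6)/(t^2 + 2*t - 8)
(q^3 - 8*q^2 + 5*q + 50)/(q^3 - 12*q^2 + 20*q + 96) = (q^2 - 10*q + 25)/(q^2 - 14*q + 48)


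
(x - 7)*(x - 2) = x^2 - 9*x + 14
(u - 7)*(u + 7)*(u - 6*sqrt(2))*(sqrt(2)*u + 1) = sqrt(2)*u^4 - 11*u^3 - 55*sqrt(2)*u^2 + 539*u + 294*sqrt(2)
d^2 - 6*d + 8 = (d - 4)*(d - 2)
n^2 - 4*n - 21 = (n - 7)*(n + 3)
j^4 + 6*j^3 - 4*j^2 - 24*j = j*(j - 2)*(j + 2)*(j + 6)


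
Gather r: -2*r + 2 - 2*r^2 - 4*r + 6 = -2*r^2 - 6*r + 8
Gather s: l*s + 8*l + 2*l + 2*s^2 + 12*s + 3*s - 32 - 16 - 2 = 10*l + 2*s^2 + s*(l + 15) - 50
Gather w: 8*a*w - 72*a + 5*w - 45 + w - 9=-72*a + w*(8*a + 6) - 54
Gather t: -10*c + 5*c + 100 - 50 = 50 - 5*c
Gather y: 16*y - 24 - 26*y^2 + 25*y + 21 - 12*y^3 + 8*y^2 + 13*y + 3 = -12*y^3 - 18*y^2 + 54*y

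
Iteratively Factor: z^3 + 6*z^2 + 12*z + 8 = (z + 2)*(z^2 + 4*z + 4) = (z + 2)^2*(z + 2)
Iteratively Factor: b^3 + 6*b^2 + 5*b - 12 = (b + 3)*(b^2 + 3*b - 4) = (b + 3)*(b + 4)*(b - 1)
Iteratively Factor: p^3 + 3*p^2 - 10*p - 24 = (p - 3)*(p^2 + 6*p + 8) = (p - 3)*(p + 2)*(p + 4)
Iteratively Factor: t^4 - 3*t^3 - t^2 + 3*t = (t - 1)*(t^3 - 2*t^2 - 3*t) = t*(t - 1)*(t^2 - 2*t - 3) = t*(t - 3)*(t - 1)*(t + 1)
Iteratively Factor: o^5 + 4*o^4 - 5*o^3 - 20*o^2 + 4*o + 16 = (o - 1)*(o^4 + 5*o^3 - 20*o - 16) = (o - 1)*(o + 2)*(o^3 + 3*o^2 - 6*o - 8) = (o - 1)*(o + 1)*(o + 2)*(o^2 + 2*o - 8) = (o - 1)*(o + 1)*(o + 2)*(o + 4)*(o - 2)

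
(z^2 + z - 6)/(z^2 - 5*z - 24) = (z - 2)/(z - 8)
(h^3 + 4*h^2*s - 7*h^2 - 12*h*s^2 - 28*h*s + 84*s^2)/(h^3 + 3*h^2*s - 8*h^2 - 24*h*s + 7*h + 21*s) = (h^2 + 4*h*s - 12*s^2)/(h^2 + 3*h*s - h - 3*s)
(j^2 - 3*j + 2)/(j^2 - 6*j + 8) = (j - 1)/(j - 4)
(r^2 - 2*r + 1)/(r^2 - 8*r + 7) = (r - 1)/(r - 7)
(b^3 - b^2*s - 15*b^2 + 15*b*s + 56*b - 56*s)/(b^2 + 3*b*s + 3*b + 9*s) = (b^3 - b^2*s - 15*b^2 + 15*b*s + 56*b - 56*s)/(b^2 + 3*b*s + 3*b + 9*s)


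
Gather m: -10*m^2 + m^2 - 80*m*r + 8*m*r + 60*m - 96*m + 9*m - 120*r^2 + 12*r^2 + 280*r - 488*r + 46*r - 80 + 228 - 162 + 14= -9*m^2 + m*(-72*r - 27) - 108*r^2 - 162*r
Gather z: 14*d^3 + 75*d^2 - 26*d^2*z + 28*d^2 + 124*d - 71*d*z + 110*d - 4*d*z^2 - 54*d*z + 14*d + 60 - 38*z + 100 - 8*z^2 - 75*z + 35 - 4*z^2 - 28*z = 14*d^3 + 103*d^2 + 248*d + z^2*(-4*d - 12) + z*(-26*d^2 - 125*d - 141) + 195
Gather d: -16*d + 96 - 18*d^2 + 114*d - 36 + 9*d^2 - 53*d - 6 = -9*d^2 + 45*d + 54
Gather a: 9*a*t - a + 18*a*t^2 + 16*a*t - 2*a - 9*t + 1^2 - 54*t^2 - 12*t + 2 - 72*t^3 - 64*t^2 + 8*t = a*(18*t^2 + 25*t - 3) - 72*t^3 - 118*t^2 - 13*t + 3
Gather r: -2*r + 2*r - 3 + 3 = 0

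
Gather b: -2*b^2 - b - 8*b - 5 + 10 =-2*b^2 - 9*b + 5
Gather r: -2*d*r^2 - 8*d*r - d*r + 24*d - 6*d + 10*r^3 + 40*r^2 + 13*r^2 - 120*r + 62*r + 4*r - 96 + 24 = 18*d + 10*r^3 + r^2*(53 - 2*d) + r*(-9*d - 54) - 72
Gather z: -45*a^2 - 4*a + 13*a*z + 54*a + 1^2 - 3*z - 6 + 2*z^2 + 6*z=-45*a^2 + 50*a + 2*z^2 + z*(13*a + 3) - 5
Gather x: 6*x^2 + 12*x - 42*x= 6*x^2 - 30*x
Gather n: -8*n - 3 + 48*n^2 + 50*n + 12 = 48*n^2 + 42*n + 9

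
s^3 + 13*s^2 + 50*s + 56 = (s + 2)*(s + 4)*(s + 7)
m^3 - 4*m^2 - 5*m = m*(m - 5)*(m + 1)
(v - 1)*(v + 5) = v^2 + 4*v - 5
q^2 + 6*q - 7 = (q - 1)*(q + 7)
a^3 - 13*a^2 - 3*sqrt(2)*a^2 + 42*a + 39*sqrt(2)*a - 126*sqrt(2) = (a - 7)*(a - 6)*(a - 3*sqrt(2))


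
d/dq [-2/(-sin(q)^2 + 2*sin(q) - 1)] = -4*cos(q)/(sin(q) - 1)^3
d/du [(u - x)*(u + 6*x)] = 2*u + 5*x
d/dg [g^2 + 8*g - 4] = 2*g + 8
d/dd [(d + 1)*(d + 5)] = 2*d + 6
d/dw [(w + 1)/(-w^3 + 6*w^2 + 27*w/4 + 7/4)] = 16*(w^2 - 2*w - 5)/(8*w^5 - 100*w^4 + 230*w^3 + 505*w^2 + 280*w + 49)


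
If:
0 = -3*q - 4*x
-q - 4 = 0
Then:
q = -4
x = 3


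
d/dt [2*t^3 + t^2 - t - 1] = 6*t^2 + 2*t - 1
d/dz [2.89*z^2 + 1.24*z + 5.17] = 5.78*z + 1.24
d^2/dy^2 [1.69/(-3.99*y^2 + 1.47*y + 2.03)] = (-53.809938*y^2 + 19.824714*y + 1.69*(7.98*y - 1.47)*(15.96*y - 2.94) + 27.376986)/(-3.99*y^2 + 1.47*y + 2.03)^3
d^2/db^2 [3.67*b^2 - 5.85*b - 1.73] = 7.34000000000000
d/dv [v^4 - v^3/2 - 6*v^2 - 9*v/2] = 4*v^3 - 3*v^2/2 - 12*v - 9/2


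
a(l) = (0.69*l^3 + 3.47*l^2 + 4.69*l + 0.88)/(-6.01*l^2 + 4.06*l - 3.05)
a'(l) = (12.02*l - 4.06)*(0.69*l^3 + 3.47*l^2 + 4.69*l + 0.88)/(-6.01*l^2 + 4.06*l - 3.05)^2 + (2.07*l^2 + 6.94*l + 4.69)/(-6.01*l^2 + 4.06*l - 3.05) = (-4.1469*l^4 + 5.60279999999999*l^3 + 35.9616*l^2 - 10.5894*l - 17.8773)/(36.1201*l^4 - 48.8012*l^3 + 53.1446*l^2 - 24.766*l + 9.3025)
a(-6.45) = 0.25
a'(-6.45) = -0.09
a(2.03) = -1.56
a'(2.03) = 0.22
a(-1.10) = 0.07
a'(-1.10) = 0.11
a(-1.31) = 0.05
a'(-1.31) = 0.09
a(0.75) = -1.96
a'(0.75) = -0.40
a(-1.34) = 0.04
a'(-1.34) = 0.09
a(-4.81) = 0.11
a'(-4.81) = -0.08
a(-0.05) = -0.20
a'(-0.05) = -1.62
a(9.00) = -1.82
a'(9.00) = -0.10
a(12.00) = -2.13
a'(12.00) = -0.11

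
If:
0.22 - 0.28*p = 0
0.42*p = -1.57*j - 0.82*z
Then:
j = -0.522292993630573*z - 0.210191082802548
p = 0.79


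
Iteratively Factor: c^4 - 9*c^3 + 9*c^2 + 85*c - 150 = (c + 3)*(c^3 - 12*c^2 + 45*c - 50) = (c - 2)*(c + 3)*(c^2 - 10*c + 25) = (c - 5)*(c - 2)*(c + 3)*(c - 5)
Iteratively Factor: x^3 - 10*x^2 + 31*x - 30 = (x - 5)*(x^2 - 5*x + 6) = (x - 5)*(x - 3)*(x - 2)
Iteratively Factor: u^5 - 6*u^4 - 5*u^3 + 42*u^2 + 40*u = (u + 2)*(u^4 - 8*u^3 + 11*u^2 + 20*u) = (u - 4)*(u + 2)*(u^3 - 4*u^2 - 5*u) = u*(u - 4)*(u + 2)*(u^2 - 4*u - 5) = u*(u - 5)*(u - 4)*(u + 2)*(u + 1)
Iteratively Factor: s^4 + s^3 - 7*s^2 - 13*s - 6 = (s + 1)*(s^3 - 7*s - 6) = (s + 1)^2*(s^2 - s - 6) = (s + 1)^2*(s + 2)*(s - 3)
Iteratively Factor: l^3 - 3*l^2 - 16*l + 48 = (l + 4)*(l^2 - 7*l + 12) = (l - 3)*(l + 4)*(l - 4)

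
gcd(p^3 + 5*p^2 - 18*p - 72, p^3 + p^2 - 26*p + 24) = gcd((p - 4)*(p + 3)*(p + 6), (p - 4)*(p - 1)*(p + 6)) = p^2 + 2*p - 24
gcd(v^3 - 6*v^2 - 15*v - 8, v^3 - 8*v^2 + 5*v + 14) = v + 1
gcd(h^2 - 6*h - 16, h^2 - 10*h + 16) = h - 8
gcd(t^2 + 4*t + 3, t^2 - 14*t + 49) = 1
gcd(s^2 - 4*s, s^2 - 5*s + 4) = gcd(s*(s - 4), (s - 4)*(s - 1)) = s - 4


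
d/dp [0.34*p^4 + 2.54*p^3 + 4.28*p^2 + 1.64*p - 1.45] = 1.36*p^3 + 7.62*p^2 + 8.56*p + 1.64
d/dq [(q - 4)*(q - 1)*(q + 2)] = 3*q^2 - 6*q - 6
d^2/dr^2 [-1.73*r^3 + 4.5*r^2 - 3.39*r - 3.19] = 9.0 - 10.38*r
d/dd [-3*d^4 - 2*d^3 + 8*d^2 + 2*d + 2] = -12*d^3 - 6*d^2 + 16*d + 2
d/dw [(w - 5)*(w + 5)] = 2*w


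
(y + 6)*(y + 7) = y^2 + 13*y + 42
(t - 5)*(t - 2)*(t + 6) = t^3 - t^2 - 32*t + 60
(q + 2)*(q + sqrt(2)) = q^2 + sqrt(2)*q + 2*q + 2*sqrt(2)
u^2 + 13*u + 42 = (u + 6)*(u + 7)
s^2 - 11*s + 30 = (s - 6)*(s - 5)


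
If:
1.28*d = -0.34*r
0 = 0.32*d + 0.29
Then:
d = -0.91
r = 3.41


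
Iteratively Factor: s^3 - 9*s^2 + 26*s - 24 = (s - 3)*(s^2 - 6*s + 8) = (s - 3)*(s - 2)*(s - 4)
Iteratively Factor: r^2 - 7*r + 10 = (r - 5)*(r - 2)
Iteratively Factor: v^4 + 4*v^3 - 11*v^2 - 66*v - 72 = (v + 2)*(v^3 + 2*v^2 - 15*v - 36) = (v + 2)*(v + 3)*(v^2 - v - 12) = (v - 4)*(v + 2)*(v + 3)*(v + 3)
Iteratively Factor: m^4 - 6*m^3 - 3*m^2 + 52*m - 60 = (m - 2)*(m^3 - 4*m^2 - 11*m + 30) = (m - 5)*(m - 2)*(m^2 + m - 6) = (m - 5)*(m - 2)*(m + 3)*(m - 2)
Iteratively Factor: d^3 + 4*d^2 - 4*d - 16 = (d - 2)*(d^2 + 6*d + 8) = (d - 2)*(d + 2)*(d + 4)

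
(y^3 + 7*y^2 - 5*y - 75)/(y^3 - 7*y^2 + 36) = (y^2 + 10*y + 25)/(y^2 - 4*y - 12)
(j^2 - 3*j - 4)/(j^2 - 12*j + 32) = (j + 1)/(j - 8)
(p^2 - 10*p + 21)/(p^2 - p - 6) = (p - 7)/(p + 2)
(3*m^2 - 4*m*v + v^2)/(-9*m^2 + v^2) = (-m + v)/(3*m + v)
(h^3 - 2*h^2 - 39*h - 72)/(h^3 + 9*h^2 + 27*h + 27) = (h - 8)/(h + 3)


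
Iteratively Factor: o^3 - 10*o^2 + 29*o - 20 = (o - 4)*(o^2 - 6*o + 5) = (o - 4)*(o - 1)*(o - 5)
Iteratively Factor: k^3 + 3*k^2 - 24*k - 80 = (k - 5)*(k^2 + 8*k + 16) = (k - 5)*(k + 4)*(k + 4)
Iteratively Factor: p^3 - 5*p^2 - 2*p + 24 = (p - 4)*(p^2 - p - 6) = (p - 4)*(p - 3)*(p + 2)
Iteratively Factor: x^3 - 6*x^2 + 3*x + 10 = (x - 2)*(x^2 - 4*x - 5) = (x - 2)*(x + 1)*(x - 5)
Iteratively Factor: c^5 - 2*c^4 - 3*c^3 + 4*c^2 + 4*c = (c - 2)*(c^4 - 3*c^2 - 2*c) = (c - 2)*(c + 1)*(c^3 - c^2 - 2*c) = (c - 2)*(c + 1)^2*(c^2 - 2*c) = c*(c - 2)*(c + 1)^2*(c - 2)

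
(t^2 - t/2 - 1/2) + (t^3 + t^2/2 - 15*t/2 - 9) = t^3 + 3*t^2/2 - 8*t - 19/2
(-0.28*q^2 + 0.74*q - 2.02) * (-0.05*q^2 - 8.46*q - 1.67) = 0.014*q^4 + 2.3318*q^3 - 5.6918*q^2 + 15.8534*q + 3.3734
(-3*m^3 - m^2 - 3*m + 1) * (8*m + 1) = -24*m^4 - 11*m^3 - 25*m^2 + 5*m + 1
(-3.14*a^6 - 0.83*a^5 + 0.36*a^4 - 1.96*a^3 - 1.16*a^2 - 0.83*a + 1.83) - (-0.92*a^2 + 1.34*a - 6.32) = -3.14*a^6 - 0.83*a^5 + 0.36*a^4 - 1.96*a^3 - 0.24*a^2 - 2.17*a + 8.15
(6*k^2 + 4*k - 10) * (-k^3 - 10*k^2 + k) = -6*k^5 - 64*k^4 - 24*k^3 + 104*k^2 - 10*k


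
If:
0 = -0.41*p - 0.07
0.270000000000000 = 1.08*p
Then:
No Solution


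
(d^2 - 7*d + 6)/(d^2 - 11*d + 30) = (d - 1)/(d - 5)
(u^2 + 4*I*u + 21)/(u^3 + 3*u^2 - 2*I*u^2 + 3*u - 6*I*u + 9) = (u + 7*I)/(u^2 + u*(3 + I) + 3*I)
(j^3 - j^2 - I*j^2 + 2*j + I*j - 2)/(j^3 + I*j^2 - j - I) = (j - 2*I)/(j + 1)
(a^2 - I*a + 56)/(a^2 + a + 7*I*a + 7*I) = (a - 8*I)/(a + 1)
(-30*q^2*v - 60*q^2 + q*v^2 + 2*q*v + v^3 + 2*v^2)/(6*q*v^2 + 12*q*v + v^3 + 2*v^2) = (-5*q + v)/v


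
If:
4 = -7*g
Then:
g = -4/7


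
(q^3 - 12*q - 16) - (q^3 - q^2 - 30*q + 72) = q^2 + 18*q - 88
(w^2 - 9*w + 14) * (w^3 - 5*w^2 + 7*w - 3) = w^5 - 14*w^4 + 66*w^3 - 136*w^2 + 125*w - 42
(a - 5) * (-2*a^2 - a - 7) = -2*a^3 + 9*a^2 - 2*a + 35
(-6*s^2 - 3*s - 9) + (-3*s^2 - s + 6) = -9*s^2 - 4*s - 3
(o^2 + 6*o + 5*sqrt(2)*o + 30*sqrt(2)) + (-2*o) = o^2 + 4*o + 5*sqrt(2)*o + 30*sqrt(2)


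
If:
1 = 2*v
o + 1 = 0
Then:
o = -1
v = 1/2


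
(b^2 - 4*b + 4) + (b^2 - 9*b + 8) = 2*b^2 - 13*b + 12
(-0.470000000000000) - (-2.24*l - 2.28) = 2.24*l + 1.81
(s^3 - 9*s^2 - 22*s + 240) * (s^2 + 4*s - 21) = s^5 - 5*s^4 - 79*s^3 + 341*s^2 + 1422*s - 5040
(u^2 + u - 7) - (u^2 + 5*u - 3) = -4*u - 4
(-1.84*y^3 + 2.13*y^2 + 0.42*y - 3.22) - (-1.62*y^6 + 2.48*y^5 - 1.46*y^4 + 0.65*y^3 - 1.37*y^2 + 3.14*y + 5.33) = 1.62*y^6 - 2.48*y^5 + 1.46*y^4 - 2.49*y^3 + 3.5*y^2 - 2.72*y - 8.55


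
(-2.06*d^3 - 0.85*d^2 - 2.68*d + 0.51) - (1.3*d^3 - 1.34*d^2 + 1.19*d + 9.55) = -3.36*d^3 + 0.49*d^2 - 3.87*d - 9.04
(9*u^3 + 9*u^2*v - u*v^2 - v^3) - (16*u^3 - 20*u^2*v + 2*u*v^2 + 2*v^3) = -7*u^3 + 29*u^2*v - 3*u*v^2 - 3*v^3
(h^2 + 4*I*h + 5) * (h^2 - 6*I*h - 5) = h^4 - 2*I*h^3 + 24*h^2 - 50*I*h - 25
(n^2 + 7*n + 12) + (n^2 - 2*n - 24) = 2*n^2 + 5*n - 12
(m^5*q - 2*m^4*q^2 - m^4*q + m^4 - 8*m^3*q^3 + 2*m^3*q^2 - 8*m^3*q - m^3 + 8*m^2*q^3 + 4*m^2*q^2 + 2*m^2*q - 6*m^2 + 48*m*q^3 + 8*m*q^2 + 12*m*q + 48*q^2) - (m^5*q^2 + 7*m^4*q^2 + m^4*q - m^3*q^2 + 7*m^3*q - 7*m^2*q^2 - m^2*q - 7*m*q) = -m^5*q^2 + m^5*q - 9*m^4*q^2 - 2*m^4*q + m^4 - 8*m^3*q^3 + 3*m^3*q^2 - 15*m^3*q - m^3 + 8*m^2*q^3 + 11*m^2*q^2 + 3*m^2*q - 6*m^2 + 48*m*q^3 + 8*m*q^2 + 19*m*q + 48*q^2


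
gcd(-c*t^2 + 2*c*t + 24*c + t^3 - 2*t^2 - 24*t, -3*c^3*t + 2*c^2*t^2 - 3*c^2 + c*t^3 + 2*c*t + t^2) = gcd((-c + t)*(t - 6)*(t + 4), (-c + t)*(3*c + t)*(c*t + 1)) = -c + t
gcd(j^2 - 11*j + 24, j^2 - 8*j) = j - 8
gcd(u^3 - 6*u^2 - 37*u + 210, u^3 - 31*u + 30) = u^2 + u - 30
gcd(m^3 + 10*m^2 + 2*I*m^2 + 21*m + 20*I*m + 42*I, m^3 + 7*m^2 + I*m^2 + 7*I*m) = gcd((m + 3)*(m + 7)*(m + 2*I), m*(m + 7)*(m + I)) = m + 7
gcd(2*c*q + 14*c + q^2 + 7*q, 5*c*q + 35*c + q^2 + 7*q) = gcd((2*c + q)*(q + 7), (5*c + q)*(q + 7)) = q + 7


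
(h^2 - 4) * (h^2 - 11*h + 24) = h^4 - 11*h^3 + 20*h^2 + 44*h - 96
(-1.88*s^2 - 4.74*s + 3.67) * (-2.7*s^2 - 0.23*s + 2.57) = 5.076*s^4 + 13.2304*s^3 - 13.6504*s^2 - 13.0259*s + 9.4319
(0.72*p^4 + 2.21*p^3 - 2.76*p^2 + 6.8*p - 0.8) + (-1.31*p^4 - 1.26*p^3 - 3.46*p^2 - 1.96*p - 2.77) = -0.59*p^4 + 0.95*p^3 - 6.22*p^2 + 4.84*p - 3.57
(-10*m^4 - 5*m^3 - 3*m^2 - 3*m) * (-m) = 10*m^5 + 5*m^4 + 3*m^3 + 3*m^2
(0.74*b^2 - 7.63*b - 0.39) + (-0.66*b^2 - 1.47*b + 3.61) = 0.08*b^2 - 9.1*b + 3.22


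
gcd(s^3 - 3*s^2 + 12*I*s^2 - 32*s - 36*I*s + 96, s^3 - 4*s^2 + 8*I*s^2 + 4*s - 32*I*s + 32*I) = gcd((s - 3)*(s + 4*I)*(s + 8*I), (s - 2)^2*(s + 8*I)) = s + 8*I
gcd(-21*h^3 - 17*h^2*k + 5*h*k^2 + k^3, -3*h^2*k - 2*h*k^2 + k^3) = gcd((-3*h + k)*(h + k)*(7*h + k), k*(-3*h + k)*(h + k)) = 3*h^2 + 2*h*k - k^2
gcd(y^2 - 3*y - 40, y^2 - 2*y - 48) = y - 8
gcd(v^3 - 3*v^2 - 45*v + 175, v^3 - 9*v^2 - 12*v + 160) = v - 5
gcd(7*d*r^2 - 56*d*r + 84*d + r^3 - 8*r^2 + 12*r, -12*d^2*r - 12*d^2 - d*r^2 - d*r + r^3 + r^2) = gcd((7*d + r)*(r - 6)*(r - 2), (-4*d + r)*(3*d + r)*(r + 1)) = 1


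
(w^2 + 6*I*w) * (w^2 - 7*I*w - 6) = w^4 - I*w^3 + 36*w^2 - 36*I*w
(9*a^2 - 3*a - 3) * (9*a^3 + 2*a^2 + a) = 81*a^5 - 9*a^4 - 24*a^3 - 9*a^2 - 3*a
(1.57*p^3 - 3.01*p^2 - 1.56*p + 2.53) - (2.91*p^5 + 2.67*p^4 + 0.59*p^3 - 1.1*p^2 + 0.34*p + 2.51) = -2.91*p^5 - 2.67*p^4 + 0.98*p^3 - 1.91*p^2 - 1.9*p + 0.02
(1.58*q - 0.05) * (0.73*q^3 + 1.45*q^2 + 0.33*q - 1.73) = 1.1534*q^4 + 2.2545*q^3 + 0.4489*q^2 - 2.7499*q + 0.0865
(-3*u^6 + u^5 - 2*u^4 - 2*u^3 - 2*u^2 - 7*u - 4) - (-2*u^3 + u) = -3*u^6 + u^5 - 2*u^4 - 2*u^2 - 8*u - 4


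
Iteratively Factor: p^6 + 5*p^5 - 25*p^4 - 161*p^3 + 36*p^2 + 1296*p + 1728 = (p - 4)*(p^5 + 9*p^4 + 11*p^3 - 117*p^2 - 432*p - 432) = (p - 4)*(p + 3)*(p^4 + 6*p^3 - 7*p^2 - 96*p - 144) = (p - 4)*(p + 3)^2*(p^3 + 3*p^2 - 16*p - 48) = (p - 4)*(p + 3)^2*(p + 4)*(p^2 - p - 12) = (p - 4)*(p + 3)^3*(p + 4)*(p - 4)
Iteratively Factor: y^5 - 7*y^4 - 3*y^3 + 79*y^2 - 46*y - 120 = (y - 2)*(y^4 - 5*y^3 - 13*y^2 + 53*y + 60) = (y - 2)*(y + 1)*(y^3 - 6*y^2 - 7*y + 60) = (y - 5)*(y - 2)*(y + 1)*(y^2 - y - 12) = (y - 5)*(y - 4)*(y - 2)*(y + 1)*(y + 3)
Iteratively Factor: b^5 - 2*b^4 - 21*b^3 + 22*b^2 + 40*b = (b - 5)*(b^4 + 3*b^3 - 6*b^2 - 8*b) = b*(b - 5)*(b^3 + 3*b^2 - 6*b - 8) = b*(b - 5)*(b + 4)*(b^2 - b - 2) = b*(b - 5)*(b - 2)*(b + 4)*(b + 1)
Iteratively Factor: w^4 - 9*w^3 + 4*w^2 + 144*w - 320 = (w - 5)*(w^3 - 4*w^2 - 16*w + 64) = (w - 5)*(w - 4)*(w^2 - 16) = (w - 5)*(w - 4)^2*(w + 4)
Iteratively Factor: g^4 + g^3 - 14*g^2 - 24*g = (g + 3)*(g^3 - 2*g^2 - 8*g) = g*(g + 3)*(g^2 - 2*g - 8) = g*(g + 2)*(g + 3)*(g - 4)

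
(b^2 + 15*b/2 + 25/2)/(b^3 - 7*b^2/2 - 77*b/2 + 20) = (2*b + 5)/(2*b^2 - 17*b + 8)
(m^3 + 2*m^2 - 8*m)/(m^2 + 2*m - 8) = m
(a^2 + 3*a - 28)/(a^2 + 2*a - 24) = (a + 7)/(a + 6)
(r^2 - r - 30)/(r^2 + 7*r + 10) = (r - 6)/(r + 2)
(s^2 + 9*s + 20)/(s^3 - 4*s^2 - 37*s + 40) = (s + 4)/(s^2 - 9*s + 8)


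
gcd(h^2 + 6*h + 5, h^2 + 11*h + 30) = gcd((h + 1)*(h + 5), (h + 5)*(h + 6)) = h + 5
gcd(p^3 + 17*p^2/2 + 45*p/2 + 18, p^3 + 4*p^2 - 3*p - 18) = p + 3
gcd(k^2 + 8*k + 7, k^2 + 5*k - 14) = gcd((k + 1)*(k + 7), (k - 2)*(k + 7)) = k + 7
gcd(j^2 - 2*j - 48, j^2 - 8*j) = j - 8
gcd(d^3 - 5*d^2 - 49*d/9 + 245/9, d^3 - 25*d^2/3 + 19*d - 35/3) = d^2 - 22*d/3 + 35/3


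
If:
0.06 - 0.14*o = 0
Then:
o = 0.43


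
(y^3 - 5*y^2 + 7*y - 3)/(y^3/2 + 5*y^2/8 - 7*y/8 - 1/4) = 8*(y^2 - 4*y + 3)/(4*y^2 + 9*y + 2)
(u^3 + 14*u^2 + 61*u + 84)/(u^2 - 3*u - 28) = (u^2 + 10*u + 21)/(u - 7)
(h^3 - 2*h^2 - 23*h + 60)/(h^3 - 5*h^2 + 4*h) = (h^2 + 2*h - 15)/(h*(h - 1))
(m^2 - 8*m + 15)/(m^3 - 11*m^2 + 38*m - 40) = (m - 3)/(m^2 - 6*m + 8)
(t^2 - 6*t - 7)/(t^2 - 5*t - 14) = (t + 1)/(t + 2)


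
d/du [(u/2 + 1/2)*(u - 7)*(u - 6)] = 3*u^2/2 - 12*u + 29/2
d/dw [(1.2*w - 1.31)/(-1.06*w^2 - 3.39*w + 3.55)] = (1.272*w^2 - 2.7772*w - 0.1809)/(1.1236*w^4 + 7.1868*w^3 + 3.9661*w^2 - 24.069*w + 12.6025)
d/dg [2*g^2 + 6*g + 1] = 4*g + 6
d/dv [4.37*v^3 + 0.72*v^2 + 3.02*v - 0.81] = 13.11*v^2 + 1.44*v + 3.02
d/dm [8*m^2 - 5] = 16*m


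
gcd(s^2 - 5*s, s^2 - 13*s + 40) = s - 5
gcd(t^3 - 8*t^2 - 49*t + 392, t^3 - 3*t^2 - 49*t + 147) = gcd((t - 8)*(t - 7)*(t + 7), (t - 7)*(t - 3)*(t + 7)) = t^2 - 49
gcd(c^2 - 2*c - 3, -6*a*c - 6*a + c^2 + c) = c + 1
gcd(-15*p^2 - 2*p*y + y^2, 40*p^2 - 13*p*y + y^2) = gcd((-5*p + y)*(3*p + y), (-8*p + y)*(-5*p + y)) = -5*p + y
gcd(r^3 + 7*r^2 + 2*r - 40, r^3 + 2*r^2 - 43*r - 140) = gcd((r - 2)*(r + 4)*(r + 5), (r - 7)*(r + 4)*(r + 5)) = r^2 + 9*r + 20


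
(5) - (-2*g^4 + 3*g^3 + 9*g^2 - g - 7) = 2*g^4 - 3*g^3 - 9*g^2 + g + 12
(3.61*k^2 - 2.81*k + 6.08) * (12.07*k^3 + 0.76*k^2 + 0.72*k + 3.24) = 43.5727*k^5 - 31.1731*k^4 + 73.8492*k^3 + 14.294*k^2 - 4.7268*k + 19.6992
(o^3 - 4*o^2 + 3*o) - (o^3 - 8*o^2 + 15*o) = 4*o^2 - 12*o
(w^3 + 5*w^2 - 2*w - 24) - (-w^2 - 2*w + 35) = w^3 + 6*w^2 - 59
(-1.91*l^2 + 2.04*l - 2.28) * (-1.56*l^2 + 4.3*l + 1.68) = 2.9796*l^4 - 11.3954*l^3 + 9.12*l^2 - 6.3768*l - 3.8304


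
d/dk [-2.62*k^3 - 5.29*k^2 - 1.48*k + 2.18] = -7.86*k^2 - 10.58*k - 1.48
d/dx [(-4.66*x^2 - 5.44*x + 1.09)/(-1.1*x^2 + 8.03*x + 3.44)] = (-43.4038*x^2 - 29.6628*x - 27.4663)/(1.21*x^4 - 17.666*x^3 + 56.9129*x^2 + 55.2464*x + 11.8336)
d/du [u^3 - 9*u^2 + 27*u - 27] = 3*u^2 - 18*u + 27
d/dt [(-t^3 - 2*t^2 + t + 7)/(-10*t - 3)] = (20*t^3 + 29*t^2 + 12*t + 67)/(100*t^2 + 60*t + 9)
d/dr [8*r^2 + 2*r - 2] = 16*r + 2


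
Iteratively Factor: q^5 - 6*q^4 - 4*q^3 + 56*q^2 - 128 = (q - 2)*(q^4 - 4*q^3 - 12*q^2 + 32*q + 64) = (q - 4)*(q - 2)*(q^3 - 12*q - 16) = (q - 4)^2*(q - 2)*(q^2 + 4*q + 4) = (q - 4)^2*(q - 2)*(q + 2)*(q + 2)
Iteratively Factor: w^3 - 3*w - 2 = (w + 1)*(w^2 - w - 2) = (w + 1)^2*(w - 2)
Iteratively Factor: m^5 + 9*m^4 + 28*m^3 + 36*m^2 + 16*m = (m)*(m^4 + 9*m^3 + 28*m^2 + 36*m + 16) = m*(m + 2)*(m^3 + 7*m^2 + 14*m + 8) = m*(m + 2)^2*(m^2 + 5*m + 4) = m*(m + 1)*(m + 2)^2*(m + 4)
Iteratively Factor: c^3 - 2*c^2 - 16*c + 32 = (c - 2)*(c^2 - 16) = (c - 4)*(c - 2)*(c + 4)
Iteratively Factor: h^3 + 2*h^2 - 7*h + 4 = (h - 1)*(h^2 + 3*h - 4) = (h - 1)*(h + 4)*(h - 1)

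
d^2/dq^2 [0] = 0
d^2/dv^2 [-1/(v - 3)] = -2/(v - 3)^3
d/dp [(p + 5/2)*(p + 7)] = 2*p + 19/2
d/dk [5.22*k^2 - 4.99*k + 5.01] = 10.44*k - 4.99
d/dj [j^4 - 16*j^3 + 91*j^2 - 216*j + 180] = 4*j^3 - 48*j^2 + 182*j - 216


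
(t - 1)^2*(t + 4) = t^3 + 2*t^2 - 7*t + 4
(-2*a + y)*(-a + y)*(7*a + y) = 14*a^3 - 19*a^2*y + 4*a*y^2 + y^3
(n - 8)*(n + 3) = n^2 - 5*n - 24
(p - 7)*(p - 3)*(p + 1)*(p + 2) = p^4 - 7*p^3 - 7*p^2 + 43*p + 42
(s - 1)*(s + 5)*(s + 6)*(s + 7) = s^4 + 17*s^3 + 89*s^2 + 103*s - 210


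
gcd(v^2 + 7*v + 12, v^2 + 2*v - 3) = v + 3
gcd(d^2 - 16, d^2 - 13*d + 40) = 1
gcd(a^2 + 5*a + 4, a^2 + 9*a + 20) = a + 4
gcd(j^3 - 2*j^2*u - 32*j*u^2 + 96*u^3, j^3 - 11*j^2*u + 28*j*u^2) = -j + 4*u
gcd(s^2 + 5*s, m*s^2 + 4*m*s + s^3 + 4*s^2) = s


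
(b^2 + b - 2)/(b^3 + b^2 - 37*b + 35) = (b + 2)/(b^2 + 2*b - 35)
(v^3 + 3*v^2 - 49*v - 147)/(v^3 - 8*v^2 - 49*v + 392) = (v + 3)/(v - 8)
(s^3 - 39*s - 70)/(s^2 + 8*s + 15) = (s^2 - 5*s - 14)/(s + 3)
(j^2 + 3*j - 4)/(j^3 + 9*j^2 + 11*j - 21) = (j + 4)/(j^2 + 10*j + 21)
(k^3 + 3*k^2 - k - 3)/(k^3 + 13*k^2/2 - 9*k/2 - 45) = 2*(k^2 - 1)/(2*k^2 + 7*k - 30)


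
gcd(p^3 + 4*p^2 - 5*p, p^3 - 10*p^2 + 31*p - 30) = 1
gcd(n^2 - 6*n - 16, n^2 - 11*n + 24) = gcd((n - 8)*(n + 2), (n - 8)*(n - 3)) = n - 8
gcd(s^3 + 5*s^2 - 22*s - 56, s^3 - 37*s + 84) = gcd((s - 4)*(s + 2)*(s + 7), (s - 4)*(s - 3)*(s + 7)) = s^2 + 3*s - 28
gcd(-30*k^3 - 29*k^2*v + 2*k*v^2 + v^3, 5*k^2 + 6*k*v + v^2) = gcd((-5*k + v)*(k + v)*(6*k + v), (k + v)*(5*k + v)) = k + v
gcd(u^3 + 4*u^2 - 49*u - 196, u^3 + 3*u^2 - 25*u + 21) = u + 7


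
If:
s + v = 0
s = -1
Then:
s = -1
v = 1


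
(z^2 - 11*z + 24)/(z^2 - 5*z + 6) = (z - 8)/(z - 2)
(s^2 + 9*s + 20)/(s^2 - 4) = (s^2 + 9*s + 20)/(s^2 - 4)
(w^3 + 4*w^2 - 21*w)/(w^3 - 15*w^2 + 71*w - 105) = w*(w + 7)/(w^2 - 12*w + 35)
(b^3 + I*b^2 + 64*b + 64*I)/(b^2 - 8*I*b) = b + 9*I - 8/b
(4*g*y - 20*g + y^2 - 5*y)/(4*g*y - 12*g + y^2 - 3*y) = (y - 5)/(y - 3)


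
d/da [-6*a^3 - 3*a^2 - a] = -18*a^2 - 6*a - 1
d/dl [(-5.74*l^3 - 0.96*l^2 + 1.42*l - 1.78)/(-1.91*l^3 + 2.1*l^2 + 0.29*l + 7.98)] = (-7.105427357601e-15*l^5 - 13.8876*l^4 + 2.0952*l^3 - 150.8754*l^2 - 7.8456*l + 11.8478)/(3.6481*l^6 - 8.022*l^5 + 3.3022*l^4 - 29.2656*l^3 + 33.6001*l^2 + 4.6284*l + 63.6804)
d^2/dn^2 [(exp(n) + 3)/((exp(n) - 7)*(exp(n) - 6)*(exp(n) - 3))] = (4*exp(6*n) - 21*exp(5*n) - 596*exp(4*n) + 6492*exp(3*n) - 20358*exp(2*n) + 5697*exp(n) + 46494)*exp(n)/(exp(9*n) - 48*exp(8*n) + 1011*exp(7*n) - 12250*exp(6*n) + 93987*exp(5*n) - 472932*exp(4*n) + 1558845*exp(3*n) - 3242106*exp(2*n) + 3857868*exp(n) - 2000376)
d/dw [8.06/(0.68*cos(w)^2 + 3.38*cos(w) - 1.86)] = (10.9616*cos(w) + 27.2428)*sin(w)/(0.68*cos(w)^2 + 3.38*cos(w) - 1.86)^2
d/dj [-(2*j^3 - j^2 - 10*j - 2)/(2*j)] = -2*j + 1/2 - 1/j^2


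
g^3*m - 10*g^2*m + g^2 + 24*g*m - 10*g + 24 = (g - 6)*(g - 4)*(g*m + 1)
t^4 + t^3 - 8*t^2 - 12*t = t*(t - 3)*(t + 2)^2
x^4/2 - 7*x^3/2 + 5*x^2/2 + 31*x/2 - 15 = (x/2 + 1)*(x - 5)*(x - 3)*(x - 1)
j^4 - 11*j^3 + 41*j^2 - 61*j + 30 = (j - 5)*(j - 3)*(j - 2)*(j - 1)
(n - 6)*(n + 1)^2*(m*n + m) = m*n^4 - 3*m*n^3 - 15*m*n^2 - 17*m*n - 6*m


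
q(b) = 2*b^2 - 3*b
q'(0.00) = -3.00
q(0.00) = 0.00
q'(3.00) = 9.00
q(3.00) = 9.00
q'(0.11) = -2.56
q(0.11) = -0.31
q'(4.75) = 16.00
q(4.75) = 30.88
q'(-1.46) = -8.84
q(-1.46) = 8.64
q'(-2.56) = -13.24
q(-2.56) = 20.79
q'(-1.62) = -9.48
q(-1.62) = 10.11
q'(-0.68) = -5.72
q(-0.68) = 2.96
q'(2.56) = 7.24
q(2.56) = 5.43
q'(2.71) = 7.84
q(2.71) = 6.56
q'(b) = 4*b - 3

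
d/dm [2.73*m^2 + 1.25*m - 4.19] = 5.46*m + 1.25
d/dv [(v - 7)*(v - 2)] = 2*v - 9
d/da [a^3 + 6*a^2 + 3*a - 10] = 3*a^2 + 12*a + 3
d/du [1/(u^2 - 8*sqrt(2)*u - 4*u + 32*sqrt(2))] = 2*(-u + 2 + 4*sqrt(2))/(u^2 - 8*sqrt(2)*u - 4*u + 32*sqrt(2))^2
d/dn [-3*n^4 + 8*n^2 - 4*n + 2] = -12*n^3 + 16*n - 4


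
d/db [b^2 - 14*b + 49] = 2*b - 14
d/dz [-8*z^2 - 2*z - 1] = -16*z - 2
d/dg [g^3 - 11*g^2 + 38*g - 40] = 3*g^2 - 22*g + 38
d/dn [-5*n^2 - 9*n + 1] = -10*n - 9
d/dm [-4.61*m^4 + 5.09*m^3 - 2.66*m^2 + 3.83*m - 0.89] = -18.44*m^3 + 15.27*m^2 - 5.32*m + 3.83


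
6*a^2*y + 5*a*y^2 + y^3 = y*(2*a + y)*(3*a + y)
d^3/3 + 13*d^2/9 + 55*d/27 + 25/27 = (d/3 + 1/3)*(d + 5/3)^2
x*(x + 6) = x^2 + 6*x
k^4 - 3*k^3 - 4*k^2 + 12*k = k*(k - 3)*(k - 2)*(k + 2)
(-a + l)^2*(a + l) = a^3 - a^2*l - a*l^2 + l^3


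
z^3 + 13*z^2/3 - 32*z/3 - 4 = (z - 2)*(z + 1/3)*(z + 6)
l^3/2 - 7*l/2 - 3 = (l/2 + 1)*(l - 3)*(l + 1)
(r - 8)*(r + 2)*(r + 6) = r^3 - 52*r - 96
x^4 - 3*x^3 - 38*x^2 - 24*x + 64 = (x - 8)*(x - 1)*(x + 2)*(x + 4)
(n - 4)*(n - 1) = n^2 - 5*n + 4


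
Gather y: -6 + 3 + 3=0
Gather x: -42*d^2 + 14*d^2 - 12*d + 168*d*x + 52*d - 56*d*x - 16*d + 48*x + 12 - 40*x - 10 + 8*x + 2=-28*d^2 + 24*d + x*(112*d + 16) + 4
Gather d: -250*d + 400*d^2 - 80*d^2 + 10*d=320*d^2 - 240*d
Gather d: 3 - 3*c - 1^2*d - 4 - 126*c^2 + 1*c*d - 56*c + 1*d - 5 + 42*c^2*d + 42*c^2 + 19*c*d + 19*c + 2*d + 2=-84*c^2 - 40*c + d*(42*c^2 + 20*c + 2) - 4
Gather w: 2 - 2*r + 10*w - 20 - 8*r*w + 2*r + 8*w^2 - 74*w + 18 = 8*w^2 + w*(-8*r - 64)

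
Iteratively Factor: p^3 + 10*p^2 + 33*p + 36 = (p + 3)*(p^2 + 7*p + 12) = (p + 3)^2*(p + 4)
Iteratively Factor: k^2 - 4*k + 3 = (k - 3)*(k - 1)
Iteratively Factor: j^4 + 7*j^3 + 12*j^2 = (j + 4)*(j^3 + 3*j^2) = (j + 3)*(j + 4)*(j^2) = j*(j + 3)*(j + 4)*(j)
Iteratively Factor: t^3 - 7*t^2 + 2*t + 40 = (t + 2)*(t^2 - 9*t + 20) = (t - 5)*(t + 2)*(t - 4)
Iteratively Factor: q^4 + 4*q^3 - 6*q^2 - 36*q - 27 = (q + 3)*(q^3 + q^2 - 9*q - 9) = (q + 1)*(q + 3)*(q^2 - 9) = (q - 3)*(q + 1)*(q + 3)*(q + 3)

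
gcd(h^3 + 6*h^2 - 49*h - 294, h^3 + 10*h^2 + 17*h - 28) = h + 7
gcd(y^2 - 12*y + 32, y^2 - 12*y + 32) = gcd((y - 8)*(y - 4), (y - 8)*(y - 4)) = y^2 - 12*y + 32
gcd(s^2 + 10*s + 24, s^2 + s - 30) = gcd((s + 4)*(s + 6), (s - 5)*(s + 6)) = s + 6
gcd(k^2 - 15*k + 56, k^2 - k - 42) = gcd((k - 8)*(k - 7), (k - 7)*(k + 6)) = k - 7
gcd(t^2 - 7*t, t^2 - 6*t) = t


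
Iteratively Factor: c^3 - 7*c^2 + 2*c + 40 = (c - 5)*(c^2 - 2*c - 8) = (c - 5)*(c - 4)*(c + 2)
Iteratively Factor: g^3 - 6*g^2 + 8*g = (g - 2)*(g^2 - 4*g) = g*(g - 2)*(g - 4)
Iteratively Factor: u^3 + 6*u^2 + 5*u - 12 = (u + 3)*(u^2 + 3*u - 4) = (u + 3)*(u + 4)*(u - 1)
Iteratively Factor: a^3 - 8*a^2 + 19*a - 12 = (a - 4)*(a^2 - 4*a + 3) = (a - 4)*(a - 1)*(a - 3)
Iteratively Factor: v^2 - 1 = (v - 1)*(v + 1)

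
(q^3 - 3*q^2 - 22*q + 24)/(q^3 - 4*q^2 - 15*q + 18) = (q + 4)/(q + 3)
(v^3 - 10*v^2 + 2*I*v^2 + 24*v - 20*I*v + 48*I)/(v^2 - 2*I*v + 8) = (v^2 - 10*v + 24)/(v - 4*I)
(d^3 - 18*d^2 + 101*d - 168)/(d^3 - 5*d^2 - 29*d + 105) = (d - 8)/(d + 5)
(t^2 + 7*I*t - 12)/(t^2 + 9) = (t + 4*I)/(t - 3*I)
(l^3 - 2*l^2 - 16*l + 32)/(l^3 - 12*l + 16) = (l - 4)/(l - 2)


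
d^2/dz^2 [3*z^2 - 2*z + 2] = 6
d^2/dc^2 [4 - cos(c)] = cos(c)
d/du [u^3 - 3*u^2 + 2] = 3*u*(u - 2)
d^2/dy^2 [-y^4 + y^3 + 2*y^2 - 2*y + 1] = -12*y^2 + 6*y + 4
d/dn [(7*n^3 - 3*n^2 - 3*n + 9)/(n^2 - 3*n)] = (7*n^4 - 42*n^3 + 12*n^2 - 18*n + 27)/(n^2*(n^2 - 6*n + 9))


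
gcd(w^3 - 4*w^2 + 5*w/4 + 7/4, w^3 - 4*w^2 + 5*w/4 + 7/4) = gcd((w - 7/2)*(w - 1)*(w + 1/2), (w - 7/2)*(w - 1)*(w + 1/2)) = w^3 - 4*w^2 + 5*w/4 + 7/4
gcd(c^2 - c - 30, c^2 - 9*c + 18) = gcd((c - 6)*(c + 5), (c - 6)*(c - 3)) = c - 6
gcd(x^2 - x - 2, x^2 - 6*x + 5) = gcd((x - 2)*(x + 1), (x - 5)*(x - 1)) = 1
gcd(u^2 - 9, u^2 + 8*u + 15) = u + 3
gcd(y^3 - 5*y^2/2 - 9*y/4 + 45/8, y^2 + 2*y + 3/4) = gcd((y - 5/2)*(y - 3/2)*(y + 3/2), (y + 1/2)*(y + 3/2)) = y + 3/2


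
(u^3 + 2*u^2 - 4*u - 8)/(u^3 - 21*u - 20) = (-u^3 - 2*u^2 + 4*u + 8)/(-u^3 + 21*u + 20)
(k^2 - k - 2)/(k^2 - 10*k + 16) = (k + 1)/(k - 8)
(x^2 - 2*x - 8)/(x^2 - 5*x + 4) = (x + 2)/(x - 1)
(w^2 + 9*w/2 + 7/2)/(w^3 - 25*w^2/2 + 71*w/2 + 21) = (2*w^2 + 9*w + 7)/(2*w^3 - 25*w^2 + 71*w + 42)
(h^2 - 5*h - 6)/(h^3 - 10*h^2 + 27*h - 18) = (h + 1)/(h^2 - 4*h + 3)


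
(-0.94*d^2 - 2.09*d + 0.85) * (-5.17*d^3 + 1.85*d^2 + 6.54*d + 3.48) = 4.8598*d^5 + 9.0663*d^4 - 14.4086*d^3 - 15.3673*d^2 - 1.7142*d + 2.958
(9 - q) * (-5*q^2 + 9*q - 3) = 5*q^3 - 54*q^2 + 84*q - 27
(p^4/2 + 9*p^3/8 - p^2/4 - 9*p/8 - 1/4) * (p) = p^5/2 + 9*p^4/8 - p^3/4 - 9*p^2/8 - p/4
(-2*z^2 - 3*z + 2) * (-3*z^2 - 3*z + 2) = 6*z^4 + 15*z^3 - z^2 - 12*z + 4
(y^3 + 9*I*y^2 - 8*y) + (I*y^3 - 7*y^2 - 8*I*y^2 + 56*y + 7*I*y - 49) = y^3 + I*y^3 - 7*y^2 + I*y^2 + 48*y + 7*I*y - 49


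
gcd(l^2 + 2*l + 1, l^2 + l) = l + 1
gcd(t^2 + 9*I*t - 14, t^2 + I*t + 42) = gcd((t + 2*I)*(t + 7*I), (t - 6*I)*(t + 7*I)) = t + 7*I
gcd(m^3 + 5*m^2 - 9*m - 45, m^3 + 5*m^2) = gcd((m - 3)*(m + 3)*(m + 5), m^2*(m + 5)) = m + 5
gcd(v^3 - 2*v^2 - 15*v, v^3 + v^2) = v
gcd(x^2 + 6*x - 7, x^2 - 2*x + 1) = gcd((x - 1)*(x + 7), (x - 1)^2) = x - 1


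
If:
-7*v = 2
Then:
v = -2/7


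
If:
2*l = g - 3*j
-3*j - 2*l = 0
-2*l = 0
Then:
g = 0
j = 0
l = 0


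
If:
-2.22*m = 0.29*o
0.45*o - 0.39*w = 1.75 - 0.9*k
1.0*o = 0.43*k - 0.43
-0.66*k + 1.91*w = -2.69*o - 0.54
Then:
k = 1.73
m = -0.04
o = 0.31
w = -0.13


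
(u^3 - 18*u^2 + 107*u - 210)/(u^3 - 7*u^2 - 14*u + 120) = (u - 7)/(u + 4)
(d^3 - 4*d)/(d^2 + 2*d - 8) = d*(d + 2)/(d + 4)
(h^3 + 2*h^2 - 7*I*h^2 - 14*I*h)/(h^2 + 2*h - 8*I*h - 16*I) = h*(h - 7*I)/(h - 8*I)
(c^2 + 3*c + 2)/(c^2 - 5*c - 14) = (c + 1)/(c - 7)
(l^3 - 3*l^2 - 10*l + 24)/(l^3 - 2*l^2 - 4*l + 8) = (l^2 - l - 12)/(l^2 - 4)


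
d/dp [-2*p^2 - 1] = -4*p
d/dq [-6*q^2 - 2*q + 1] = -12*q - 2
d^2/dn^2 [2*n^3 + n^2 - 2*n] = 12*n + 2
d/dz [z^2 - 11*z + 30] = 2*z - 11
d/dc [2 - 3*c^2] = -6*c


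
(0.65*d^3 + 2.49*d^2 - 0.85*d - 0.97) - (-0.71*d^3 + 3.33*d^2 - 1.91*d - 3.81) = 1.36*d^3 - 0.84*d^2 + 1.06*d + 2.84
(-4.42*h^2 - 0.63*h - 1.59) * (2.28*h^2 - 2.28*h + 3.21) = -10.0776*h^4 + 8.6412*h^3 - 16.377*h^2 + 1.6029*h - 5.1039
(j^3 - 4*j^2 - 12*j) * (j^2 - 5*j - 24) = j^5 - 9*j^4 - 16*j^3 + 156*j^2 + 288*j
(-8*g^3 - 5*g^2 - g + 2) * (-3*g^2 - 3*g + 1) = 24*g^5 + 39*g^4 + 10*g^3 - 8*g^2 - 7*g + 2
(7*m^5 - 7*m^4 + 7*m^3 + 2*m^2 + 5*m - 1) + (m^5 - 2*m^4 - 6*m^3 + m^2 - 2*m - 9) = 8*m^5 - 9*m^4 + m^3 + 3*m^2 + 3*m - 10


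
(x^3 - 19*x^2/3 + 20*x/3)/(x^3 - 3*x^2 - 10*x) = (x - 4/3)/(x + 2)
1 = 1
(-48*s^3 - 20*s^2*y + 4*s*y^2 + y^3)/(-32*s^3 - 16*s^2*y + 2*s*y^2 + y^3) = (6*s + y)/(4*s + y)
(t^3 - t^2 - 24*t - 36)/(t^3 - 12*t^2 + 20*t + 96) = (t + 3)/(t - 8)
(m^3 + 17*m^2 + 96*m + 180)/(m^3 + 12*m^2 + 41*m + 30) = (m + 6)/(m + 1)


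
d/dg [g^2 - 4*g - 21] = 2*g - 4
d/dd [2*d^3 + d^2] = 2*d*(3*d + 1)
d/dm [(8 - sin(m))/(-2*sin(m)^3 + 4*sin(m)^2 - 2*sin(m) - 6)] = (-2*sin(m)^3 + 26*sin(m)^2 - 32*sin(m) + 11)*cos(m)/(2*(sin(m)^3 - 2*sin(m)^2 + sin(m) + 3)^2)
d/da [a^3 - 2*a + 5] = 3*a^2 - 2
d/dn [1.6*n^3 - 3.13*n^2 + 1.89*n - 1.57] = 4.8*n^2 - 6.26*n + 1.89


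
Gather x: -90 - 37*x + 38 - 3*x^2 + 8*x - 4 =-3*x^2 - 29*x - 56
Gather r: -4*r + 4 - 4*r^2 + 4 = -4*r^2 - 4*r + 8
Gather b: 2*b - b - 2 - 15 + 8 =b - 9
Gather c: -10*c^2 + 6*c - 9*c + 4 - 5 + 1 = -10*c^2 - 3*c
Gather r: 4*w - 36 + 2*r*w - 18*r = r*(2*w - 18) + 4*w - 36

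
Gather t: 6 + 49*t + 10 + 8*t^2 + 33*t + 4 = 8*t^2 + 82*t + 20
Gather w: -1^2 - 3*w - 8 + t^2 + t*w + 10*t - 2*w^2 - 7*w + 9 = t^2 + 10*t - 2*w^2 + w*(t - 10)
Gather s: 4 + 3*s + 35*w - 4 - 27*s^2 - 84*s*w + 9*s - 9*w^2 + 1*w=-27*s^2 + s*(12 - 84*w) - 9*w^2 + 36*w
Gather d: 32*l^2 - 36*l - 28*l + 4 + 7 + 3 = 32*l^2 - 64*l + 14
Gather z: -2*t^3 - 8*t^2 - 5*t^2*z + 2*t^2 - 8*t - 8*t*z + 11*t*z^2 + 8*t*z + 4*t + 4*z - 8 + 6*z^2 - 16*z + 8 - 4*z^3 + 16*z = -2*t^3 - 6*t^2 - 4*t - 4*z^3 + z^2*(11*t + 6) + z*(4 - 5*t^2)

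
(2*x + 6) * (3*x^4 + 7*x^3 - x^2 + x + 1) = 6*x^5 + 32*x^4 + 40*x^3 - 4*x^2 + 8*x + 6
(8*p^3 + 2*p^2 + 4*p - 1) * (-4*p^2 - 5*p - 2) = -32*p^5 - 48*p^4 - 42*p^3 - 20*p^2 - 3*p + 2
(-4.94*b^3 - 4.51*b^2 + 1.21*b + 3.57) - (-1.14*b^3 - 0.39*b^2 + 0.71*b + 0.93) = -3.8*b^3 - 4.12*b^2 + 0.5*b + 2.64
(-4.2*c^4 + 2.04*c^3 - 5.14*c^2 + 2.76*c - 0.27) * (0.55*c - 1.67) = -2.31*c^5 + 8.136*c^4 - 6.2338*c^3 + 10.1018*c^2 - 4.7577*c + 0.4509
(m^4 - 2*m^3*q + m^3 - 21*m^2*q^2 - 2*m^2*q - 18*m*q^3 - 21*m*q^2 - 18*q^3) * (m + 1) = m^5 - 2*m^4*q + 2*m^4 - 21*m^3*q^2 - 4*m^3*q + m^3 - 18*m^2*q^3 - 42*m^2*q^2 - 2*m^2*q - 36*m*q^3 - 21*m*q^2 - 18*q^3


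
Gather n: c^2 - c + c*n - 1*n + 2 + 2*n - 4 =c^2 - c + n*(c + 1) - 2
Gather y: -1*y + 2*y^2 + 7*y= 2*y^2 + 6*y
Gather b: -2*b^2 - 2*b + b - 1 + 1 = -2*b^2 - b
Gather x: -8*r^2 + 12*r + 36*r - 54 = -8*r^2 + 48*r - 54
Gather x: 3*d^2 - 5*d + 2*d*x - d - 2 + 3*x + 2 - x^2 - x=3*d^2 - 6*d - x^2 + x*(2*d + 2)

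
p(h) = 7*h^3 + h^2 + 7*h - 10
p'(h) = 21*h^2 + 2*h + 7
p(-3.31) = -276.07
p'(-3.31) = 230.46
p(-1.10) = -25.81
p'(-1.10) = 30.21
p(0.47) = -5.76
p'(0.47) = 12.58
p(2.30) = 96.56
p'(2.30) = 122.69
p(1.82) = 48.25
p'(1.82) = 80.20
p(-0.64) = -15.91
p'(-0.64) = 14.32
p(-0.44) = -13.48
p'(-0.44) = 10.19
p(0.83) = 0.50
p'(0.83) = 23.13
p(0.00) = -10.00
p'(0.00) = 7.00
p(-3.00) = -211.00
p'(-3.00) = 190.00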